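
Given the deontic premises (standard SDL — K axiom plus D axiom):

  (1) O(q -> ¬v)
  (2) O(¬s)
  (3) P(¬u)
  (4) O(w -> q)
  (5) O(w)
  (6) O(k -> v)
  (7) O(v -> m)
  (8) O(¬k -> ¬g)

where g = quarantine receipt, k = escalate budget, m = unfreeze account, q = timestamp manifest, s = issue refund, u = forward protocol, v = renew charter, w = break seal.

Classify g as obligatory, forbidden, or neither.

From premise 5 we have O(w).
With premise 4, O(w -> q), the K-axiom yields O(q).
Applying K to premise 1 (O(q -> ¬v)) and O(q) yields O(¬v).
Premise 6 is O(k -> v); contrapositively O(¬v -> ¬k). Since O(¬v) holds, K gives O(¬k).
Premise 8 is O(¬k -> ¬g); since O(¬k), deontic closure gives O(¬g).
Premises 2, 3, 7 do not contribute to this derivation.
Thus O(¬g), which is F(g): g is forbidden.

Forbidden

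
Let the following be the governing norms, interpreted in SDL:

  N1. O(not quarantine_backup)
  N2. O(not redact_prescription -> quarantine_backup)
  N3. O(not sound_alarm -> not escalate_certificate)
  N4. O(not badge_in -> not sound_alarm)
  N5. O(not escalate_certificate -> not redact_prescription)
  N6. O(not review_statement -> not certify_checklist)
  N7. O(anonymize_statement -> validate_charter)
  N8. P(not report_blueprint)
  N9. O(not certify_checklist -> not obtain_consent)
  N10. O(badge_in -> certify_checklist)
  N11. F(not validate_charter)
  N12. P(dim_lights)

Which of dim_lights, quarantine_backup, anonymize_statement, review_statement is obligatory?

review_statement

Premise 1 gives O(not quarantine_backup).
Premise 2 is O(not redact_prescription -> quarantine_backup); contrapositively O(not quarantine_backup -> redact_prescription). Since O(not quarantine_backup) holds, K gives O(redact_prescription).
Premise 5 is O(not escalate_certificate -> not redact_prescription); contrapositively O(redact_prescription -> escalate_certificate). Since O(redact_prescription) holds, K gives O(escalate_certificate).
The contrapositive of premise 3 (O(not sound_alarm -> not escalate_certificate)) is O(escalate_certificate -> sound_alarm), and O(escalate_certificate) is already established, so O(sound_alarm).
Premise 4, O(not badge_in -> not sound_alarm), contraposes to O(sound_alarm -> badge_in); with O(sound_alarm) we get O(badge_in).
Applying K to premise 10 (O(badge_in -> certify_checklist)) and O(badge_in) yields O(certify_checklist).
Premise 6 is O(not review_statement -> not certify_checklist); contrapositively O(certify_checklist -> review_statement). Since O(certify_checklist) holds, K gives O(review_statement).
So O(review_statement) holds — review_statement is obligatory. None of the other listed options is made obligatory by any chain of premises.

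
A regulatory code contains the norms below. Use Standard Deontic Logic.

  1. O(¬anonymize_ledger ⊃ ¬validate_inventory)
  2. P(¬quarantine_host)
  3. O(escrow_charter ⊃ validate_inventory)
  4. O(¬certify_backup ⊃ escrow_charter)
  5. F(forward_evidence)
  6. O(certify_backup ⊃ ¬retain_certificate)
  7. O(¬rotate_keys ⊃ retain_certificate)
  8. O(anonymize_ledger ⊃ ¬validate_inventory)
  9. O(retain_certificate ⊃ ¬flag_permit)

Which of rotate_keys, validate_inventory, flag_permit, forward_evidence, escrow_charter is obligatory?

rotate_keys

Premises 8 and 1 are O(anonymize_ledger ⊃ ¬validate_inventory) and O(¬anonymize_ledger ⊃ ¬validate_inventory); every ideal world satisfies anonymize_ledger or ¬anonymize_ledger, so in either case ¬validate_inventory holds — hence O(¬validate_inventory).
The contrapositive of premise 3 (O(escrow_charter ⊃ validate_inventory)) is O(¬validate_inventory ⊃ ¬escrow_charter), and O(¬validate_inventory) is already established, so O(¬escrow_charter).
Premise 4, O(¬certify_backup ⊃ escrow_charter), contraposes to O(¬escrow_charter ⊃ certify_backup); with O(¬escrow_charter) we get O(certify_backup).
Premise 6 is O(certify_backup ⊃ ¬retain_certificate); since O(certify_backup), deontic closure gives O(¬retain_certificate).
Premise 7 is O(¬rotate_keys ⊃ retain_certificate); contrapositively O(¬retain_certificate ⊃ rotate_keys). Since O(¬retain_certificate) holds, K gives O(rotate_keys).
So O(rotate_keys) holds — rotate_keys is obligatory. None of the other listed options is made obligatory by any chain of premises.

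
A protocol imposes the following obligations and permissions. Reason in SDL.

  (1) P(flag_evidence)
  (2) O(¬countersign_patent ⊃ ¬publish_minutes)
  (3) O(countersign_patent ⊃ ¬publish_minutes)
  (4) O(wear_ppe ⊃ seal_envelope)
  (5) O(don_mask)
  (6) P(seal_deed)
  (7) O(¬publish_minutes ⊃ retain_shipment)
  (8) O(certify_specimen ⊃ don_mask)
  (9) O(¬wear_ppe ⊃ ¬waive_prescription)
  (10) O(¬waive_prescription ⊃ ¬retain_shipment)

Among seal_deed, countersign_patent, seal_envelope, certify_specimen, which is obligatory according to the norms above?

seal_envelope

By case analysis on countersign_patent: premise 3 gives O(countersign_patent ⊃ ¬publish_minutes) and premise 2 gives O(¬countersign_patent ⊃ ¬publish_minutes), so O(¬publish_minutes) either way.
Applying K to premise 7 (O(¬publish_minutes ⊃ retain_shipment)) and O(¬publish_minutes) yields O(retain_shipment).
Premise 10, O(¬waive_prescription ⊃ ¬retain_shipment), contraposes to O(retain_shipment ⊃ waive_prescription); with O(retain_shipment) we get O(waive_prescription).
The contrapositive of premise 9 (O(¬wear_ppe ⊃ ¬waive_prescription)) is O(waive_prescription ⊃ wear_ppe), and O(waive_prescription) is already established, so O(wear_ppe).
Applying K to premise 4 (O(wear_ppe ⊃ seal_envelope)) and O(wear_ppe) yields O(seal_envelope).
So O(seal_envelope) holds — seal_envelope is obligatory. None of the other listed options is made obligatory by any chain of premises.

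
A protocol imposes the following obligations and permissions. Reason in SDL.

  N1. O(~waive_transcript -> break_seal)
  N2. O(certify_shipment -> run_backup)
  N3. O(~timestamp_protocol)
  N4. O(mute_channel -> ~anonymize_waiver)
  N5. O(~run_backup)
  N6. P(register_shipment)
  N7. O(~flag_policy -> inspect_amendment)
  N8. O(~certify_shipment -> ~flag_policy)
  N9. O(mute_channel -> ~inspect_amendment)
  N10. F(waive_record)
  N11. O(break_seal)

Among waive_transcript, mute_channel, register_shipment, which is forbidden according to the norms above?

mute_channel

Premise 5 states O(~run_backup) outright.
Premise 2 is O(certify_shipment -> run_backup); contrapositively O(~run_backup -> ~certify_shipment). Since O(~run_backup) holds, K gives O(~certify_shipment).
Premise 8 is O(~certify_shipment -> ~flag_policy); since O(~certify_shipment), deontic closure gives O(~flag_policy).
From O(~flag_policy) and premise 7, O(~flag_policy -> inspect_amendment), we obtain O(inspect_amendment).
Premise 9 is O(mute_channel -> ~inspect_amendment); contrapositively O(inspect_amendment -> ~mute_channel). Since O(inspect_amendment) holds, K gives O(~mute_channel).
So O(~mute_channel) holds, i.e. mute_channel is forbidden. None of the other listed options is forbidden under the premises.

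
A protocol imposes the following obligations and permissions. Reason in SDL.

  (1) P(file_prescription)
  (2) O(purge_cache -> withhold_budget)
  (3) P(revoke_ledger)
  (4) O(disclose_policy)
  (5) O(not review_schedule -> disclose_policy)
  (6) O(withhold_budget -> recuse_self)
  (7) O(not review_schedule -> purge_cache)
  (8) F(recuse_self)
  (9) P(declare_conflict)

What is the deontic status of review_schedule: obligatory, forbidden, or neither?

Premise 8 is F(recuse_self), i.e. O(not recuse_self).
Premise 6, O(withhold_budget -> recuse_self), contraposes to O(not recuse_self -> not withhold_budget); with O(not recuse_self) we get O(not withhold_budget).
Premise 2, O(purge_cache -> withhold_budget), contraposes to O(not withhold_budget -> not purge_cache); with O(not withhold_budget) we get O(not purge_cache).
Premise 7 is O(not review_schedule -> purge_cache); contrapositively O(not purge_cache -> review_schedule). Since O(not purge_cache) holds, K gives O(review_schedule).
Premises 1, 3, 4, 5, 9 do not contribute to this derivation.
Hence review_schedule is obligatory.

Obligatory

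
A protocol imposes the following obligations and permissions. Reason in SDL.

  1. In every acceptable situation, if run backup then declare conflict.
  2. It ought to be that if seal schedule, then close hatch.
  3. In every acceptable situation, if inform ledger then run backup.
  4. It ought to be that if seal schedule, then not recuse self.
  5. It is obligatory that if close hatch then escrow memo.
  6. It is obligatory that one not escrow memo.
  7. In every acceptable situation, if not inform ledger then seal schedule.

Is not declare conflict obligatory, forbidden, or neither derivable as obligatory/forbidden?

Forbidden

Premise 6 states O(¬escrow_memo) outright.
Premise 5 is O(close_hatch → escrow_memo); contrapositively O(¬escrow_memo → ¬close_hatch). Since O(¬escrow_memo) holds, K gives O(¬close_hatch).
Premise 2, O(seal_schedule → close_hatch), contraposes to O(¬close_hatch → ¬seal_schedule); with O(¬close_hatch) we get O(¬seal_schedule).
Premise 7 is O(¬inform_ledger → seal_schedule); contrapositively O(¬seal_schedule → inform_ledger). Since O(¬seal_schedule) holds, K gives O(inform_ledger).
Premise 3 is O(inform_ledger → run_backup); since O(inform_ledger), deontic closure gives O(run_backup).
From O(run_backup) and premise 1, O(run_backup → declare_conflict), we obtain O(declare_conflict).
Premise 4 does not contribute to this derivation.
Thus O(declare_conflict), which is F(¬declare_conflict): ¬declare_conflict is forbidden.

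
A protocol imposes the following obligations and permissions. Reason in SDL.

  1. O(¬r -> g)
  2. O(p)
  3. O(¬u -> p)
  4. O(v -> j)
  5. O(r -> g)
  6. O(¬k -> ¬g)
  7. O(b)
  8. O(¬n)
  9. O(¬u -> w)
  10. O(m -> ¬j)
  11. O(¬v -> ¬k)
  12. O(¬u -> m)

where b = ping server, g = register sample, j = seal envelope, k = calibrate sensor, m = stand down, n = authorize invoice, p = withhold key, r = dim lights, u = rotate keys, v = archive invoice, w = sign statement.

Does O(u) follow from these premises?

Yes

By case analysis on r: premise 5 gives O(r -> g) and premise 1 gives O(¬r -> g), so O(g) either way.
Premise 6, O(¬k -> ¬g), contraposes to O(g -> k); with O(g) we get O(k).
Premise 11, O(¬v -> ¬k), contraposes to O(k -> v); with O(k) we get O(v).
Premise 4 is O(v -> j); since O(v), deontic closure gives O(j).
Premise 10, O(m -> ¬j), contraposes to O(j -> ¬m); with O(j) we get O(¬m).
The contrapositive of premise 12 (O(¬u -> m)) is O(¬m -> u), and O(¬m) is already established, so O(u).
Premises 2, 3, 7, 8, 9 do not contribute to this derivation.
So O(u) follows.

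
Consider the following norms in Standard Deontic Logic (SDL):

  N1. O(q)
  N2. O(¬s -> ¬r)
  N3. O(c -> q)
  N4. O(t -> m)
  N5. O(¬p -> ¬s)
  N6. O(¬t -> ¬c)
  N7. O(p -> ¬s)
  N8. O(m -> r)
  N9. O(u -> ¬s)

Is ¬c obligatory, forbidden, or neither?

Obligatory

By case analysis on ¬p: premise 5 gives O(¬p -> ¬s) and premise 7 gives O(p -> ¬s), so O(¬s) either way.
With premise 2, O(¬s -> ¬r), the K-axiom yields O(¬r).
Premise 8 is O(m -> r); contrapositively O(¬r -> ¬m). Since O(¬r) holds, K gives O(¬m).
Premise 4 is O(t -> m); contrapositively O(¬m -> ¬t). Since O(¬m) holds, K gives O(¬t).
With premise 6, O(¬t -> ¬c), the K-axiom yields O(¬c).
Premises 1, 3, 9 do not contribute to this derivation.
Hence ¬c is obligatory.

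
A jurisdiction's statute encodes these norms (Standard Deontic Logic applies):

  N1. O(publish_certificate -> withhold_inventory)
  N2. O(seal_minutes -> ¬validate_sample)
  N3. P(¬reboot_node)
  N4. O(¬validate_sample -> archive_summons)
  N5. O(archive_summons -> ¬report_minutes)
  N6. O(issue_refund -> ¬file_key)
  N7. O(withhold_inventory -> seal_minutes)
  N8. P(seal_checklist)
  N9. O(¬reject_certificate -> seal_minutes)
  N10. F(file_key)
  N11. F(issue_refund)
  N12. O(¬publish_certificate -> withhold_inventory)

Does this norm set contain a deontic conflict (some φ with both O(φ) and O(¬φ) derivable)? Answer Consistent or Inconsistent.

Premise 6 is O(issue_refund -> ¬file_key); even if O(¬file_key) held, inferring O(issue_refund) would be affirming the consequent — invalid.
So O(issue_refund) is not derivable, and the apparent clash with O(¬issue_refund) does not arise.
A world satisfying every obligation exists (e.g. archive_summons=true, file_key=false, issue_refund=false, publish_certificate=false, reboot_node=false, reject_certificate=false, report_minutes=false, seal_checklist=false, seal_minutes=true, validate_sample=false, withhold_inventory=true); no atom is both obligatory and forbidden, so the set is consistent.

Consistent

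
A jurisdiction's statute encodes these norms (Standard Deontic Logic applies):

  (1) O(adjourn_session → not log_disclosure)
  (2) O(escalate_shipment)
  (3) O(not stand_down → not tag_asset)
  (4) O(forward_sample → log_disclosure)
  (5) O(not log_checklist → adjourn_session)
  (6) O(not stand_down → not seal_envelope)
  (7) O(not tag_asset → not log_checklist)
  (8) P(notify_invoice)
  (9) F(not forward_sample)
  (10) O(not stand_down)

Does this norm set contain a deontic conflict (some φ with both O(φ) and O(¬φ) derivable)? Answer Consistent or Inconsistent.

Inconsistent

F(not forward_sample) at premise 9 means O(forward_sample).
Premise 4 is O(forward_sample → log_disclosure); since O(forward_sample), deontic closure gives O(log_disclosure).
Premise 1 is O(adjourn_session → not log_disclosure); contrapositively O(log_disclosure → not adjourn_session). Since O(log_disclosure) holds, K gives O(not adjourn_session).
Premise 5, O(not log_checklist → adjourn_session), contraposes to O(not adjourn_session → log_checklist); with O(not adjourn_session) we get O(log_checklist).
Premise 7 is O(not tag_asset → not log_checklist); contrapositively O(log_checklist → tag_asset). Since O(log_checklist) holds, K gives O(tag_asset).
The contrapositive of premise 3 (O(not stand_down → not tag_asset)) is O(tag_asset → stand_down), and O(tag_asset) is already established, so O(stand_down).
However, premise 10 gives O(not stand_down).
We now have both O(stand_down) and O(not stand_down) — stand_down is simultaneously obligatory and forbidden, violating the D-axiom.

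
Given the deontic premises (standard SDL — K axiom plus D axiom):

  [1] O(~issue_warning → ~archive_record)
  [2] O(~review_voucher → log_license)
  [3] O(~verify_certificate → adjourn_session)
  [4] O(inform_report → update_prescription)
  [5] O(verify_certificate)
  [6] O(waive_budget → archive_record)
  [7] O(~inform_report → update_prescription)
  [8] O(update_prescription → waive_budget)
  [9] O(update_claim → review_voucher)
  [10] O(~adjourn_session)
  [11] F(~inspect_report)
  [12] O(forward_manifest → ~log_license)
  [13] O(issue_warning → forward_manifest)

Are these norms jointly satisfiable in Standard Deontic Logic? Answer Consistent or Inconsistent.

Consistent

Premise 3 is O(~verify_certificate → adjourn_session), but O(~verify_certificate) is not derivable from the premises, so it does not yield O(adjourn_session).
So O(adjourn_session) is not derivable, and the apparent clash with O(~adjourn_session) does not arise.
A world satisfying every obligation exists (e.g. adjourn_session=false, archive_record=true, forward_manifest=true, inform_report=false, inspect_report=true, issue_warning=true, log_license=false, review_voucher=true, update_claim=false, update_prescription=true, verify_certificate=true, waive_budget=true); no atom is both obligatory and forbidden, so the set is consistent.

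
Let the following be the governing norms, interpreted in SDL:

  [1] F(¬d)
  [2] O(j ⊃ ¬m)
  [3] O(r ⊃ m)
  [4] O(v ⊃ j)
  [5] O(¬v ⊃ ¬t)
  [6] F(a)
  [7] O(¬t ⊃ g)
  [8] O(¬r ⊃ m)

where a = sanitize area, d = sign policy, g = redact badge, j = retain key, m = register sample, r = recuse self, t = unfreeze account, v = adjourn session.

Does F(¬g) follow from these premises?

By case analysis on ¬r: premise 8 gives O(¬r ⊃ m) and premise 3 gives O(r ⊃ m), so O(m) either way.
Premise 2, O(j ⊃ ¬m), contraposes to O(m ⊃ ¬j); with O(m) we get O(¬j).
The contrapositive of premise 4 (O(v ⊃ j)) is O(¬j ⊃ ¬v), and O(¬j) is already established, so O(¬v).
With premise 5, O(¬v ⊃ ¬t), the K-axiom yields O(¬t).
From O(¬t) and premise 7, O(¬t ⊃ g), we obtain O(g).
Premises 1, 6 do not contribute to this derivation.
So O(g) holds, i.e. F(¬g). The claim follows.

Yes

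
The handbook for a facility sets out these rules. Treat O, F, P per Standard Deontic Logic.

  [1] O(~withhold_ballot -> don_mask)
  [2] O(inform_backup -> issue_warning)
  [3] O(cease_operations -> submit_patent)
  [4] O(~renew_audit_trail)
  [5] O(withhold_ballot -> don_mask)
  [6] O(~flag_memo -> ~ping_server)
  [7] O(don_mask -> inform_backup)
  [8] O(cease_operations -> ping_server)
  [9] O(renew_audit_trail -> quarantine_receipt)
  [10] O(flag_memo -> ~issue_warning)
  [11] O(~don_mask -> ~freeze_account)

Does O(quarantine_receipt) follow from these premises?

No

Premise 9 is O(renew_audit_trail -> quarantine_receipt), but O(renew_audit_trail) is not derivable from the premises, so it does not yield O(quarantine_receipt).
No other premise forces O(quarantine_receipt). An ideal world satisfying every premise can still have quarantine_receipt false, so O(quarantine_receipt) is not derivable.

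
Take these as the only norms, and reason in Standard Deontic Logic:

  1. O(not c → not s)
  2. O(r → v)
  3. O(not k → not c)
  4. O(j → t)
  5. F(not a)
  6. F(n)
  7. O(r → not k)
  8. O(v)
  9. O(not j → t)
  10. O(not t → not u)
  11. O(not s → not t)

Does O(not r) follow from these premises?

By case analysis on not j: premise 9 gives O(not j → t) and premise 4 gives O(j → t), so O(t) either way.
Premise 11 is O(not s → not t); contrapositively O(t → s). Since O(t) holds, K gives O(s).
Premise 1 is O(not c → not s); contrapositively O(s → c). Since O(s) holds, K gives O(c).
The contrapositive of premise 3 (O(not k → not c)) is O(c → k), and O(c) is already established, so O(k).
Premise 7, O(r → not k), contraposes to O(k → not r); with O(k) we get O(not r).
Premises 2, 5, 6, 8, 10 do not contribute to this derivation.
So O(not r) follows.

Yes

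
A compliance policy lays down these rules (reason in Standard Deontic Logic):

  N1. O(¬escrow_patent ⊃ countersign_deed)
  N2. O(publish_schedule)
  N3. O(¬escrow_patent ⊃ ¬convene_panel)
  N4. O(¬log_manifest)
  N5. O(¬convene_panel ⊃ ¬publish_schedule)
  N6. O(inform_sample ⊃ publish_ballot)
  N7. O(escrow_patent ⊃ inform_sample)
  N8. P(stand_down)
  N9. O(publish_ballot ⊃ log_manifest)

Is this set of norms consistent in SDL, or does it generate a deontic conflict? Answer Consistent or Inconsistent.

Premise 2 states O(publish_schedule) outright.
Premise 5, O(¬convene_panel ⊃ ¬publish_schedule), contraposes to O(publish_schedule ⊃ convene_panel); with O(publish_schedule) we get O(convene_panel).
The contrapositive of premise 3 (O(¬escrow_patent ⊃ ¬convene_panel)) is O(convene_panel ⊃ escrow_patent), and O(convene_panel) is already established, so O(escrow_patent).
Applying K to premise 7 (O(escrow_patent ⊃ inform_sample)) and O(escrow_patent) yields O(inform_sample).
Applying K to premise 6 (O(inform_sample ⊃ publish_ballot)) and O(inform_sample) yields O(publish_ballot).
Applying K to premise 9 (O(publish_ballot ⊃ log_manifest)) and O(publish_ballot) yields O(log_manifest).
However, premise 4 gives O(¬log_manifest).
We now have both O(log_manifest) and O(¬log_manifest) — log_manifest is simultaneously obligatory and forbidden, violating the D-axiom.

Inconsistent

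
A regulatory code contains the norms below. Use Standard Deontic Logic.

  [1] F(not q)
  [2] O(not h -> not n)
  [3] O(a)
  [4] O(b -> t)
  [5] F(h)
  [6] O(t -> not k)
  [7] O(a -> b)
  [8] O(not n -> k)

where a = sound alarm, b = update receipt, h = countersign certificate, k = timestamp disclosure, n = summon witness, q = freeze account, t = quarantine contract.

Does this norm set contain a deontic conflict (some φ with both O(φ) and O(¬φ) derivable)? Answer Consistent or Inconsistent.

Premise 3 gives O(a).
Premise 7 is O(a -> b); since O(a), deontic closure gives O(b).
Premise 4 is O(b -> t); since O(b), deontic closure gives O(t).
Premise 6 is O(t -> not k); since O(t), deontic closure gives O(not k).
Premise 8 is O(not n -> k); contrapositively O(not k -> n). Since O(not k) holds, K gives O(n).
Premise 2, O(not h -> not n), contraposes to O(n -> h); with O(n) we get O(h).
Yet premise 5 is F(h), i.e. O(not h).
We now have both O(h) and O(not h) — h is simultaneously obligatory and forbidden, violating the D-axiom.

Inconsistent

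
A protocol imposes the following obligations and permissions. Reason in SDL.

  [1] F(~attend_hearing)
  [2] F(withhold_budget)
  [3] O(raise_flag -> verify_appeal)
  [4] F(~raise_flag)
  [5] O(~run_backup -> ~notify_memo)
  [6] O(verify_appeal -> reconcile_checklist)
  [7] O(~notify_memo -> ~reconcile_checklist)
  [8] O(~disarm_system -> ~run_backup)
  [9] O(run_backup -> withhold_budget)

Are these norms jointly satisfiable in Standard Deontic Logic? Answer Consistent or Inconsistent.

Premise 2 is F(withhold_budget), i.e. O(~withhold_budget).
Premise 9 is O(run_backup -> withhold_budget); contrapositively O(~withhold_budget -> ~run_backup). Since O(~withhold_budget) holds, K gives O(~run_backup).
Applying K to premise 5 (O(~run_backup -> ~notify_memo)) and O(~run_backup) yields O(~notify_memo).
From O(~notify_memo) and premise 7, O(~notify_memo -> ~reconcile_checklist), we obtain O(~reconcile_checklist).
The contrapositive of premise 6 (O(verify_appeal -> reconcile_checklist)) is O(~reconcile_checklist -> ~verify_appeal), and O(~reconcile_checklist) is already established, so O(~verify_appeal).
Premise 3 is O(raise_flag -> verify_appeal); contrapositively O(~verify_appeal -> ~raise_flag). Since O(~verify_appeal) holds, K gives O(~raise_flag).
But premise 4, F(~raise_flag), means O(raise_flag).
We now have both O(~raise_flag) and O(raise_flag) — raise_flag is simultaneously obligatory and forbidden, violating the D-axiom.

Inconsistent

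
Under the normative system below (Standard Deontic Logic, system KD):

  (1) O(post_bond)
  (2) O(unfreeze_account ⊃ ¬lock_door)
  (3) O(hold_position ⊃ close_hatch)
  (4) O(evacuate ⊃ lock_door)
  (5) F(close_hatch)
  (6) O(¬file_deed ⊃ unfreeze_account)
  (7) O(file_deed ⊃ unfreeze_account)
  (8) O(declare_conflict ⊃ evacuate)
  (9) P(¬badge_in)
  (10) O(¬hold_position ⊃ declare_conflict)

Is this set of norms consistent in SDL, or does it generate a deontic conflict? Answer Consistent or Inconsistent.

By case analysis on ¬file_deed: premise 6 gives O(¬file_deed ⊃ unfreeze_account) and premise 7 gives O(file_deed ⊃ unfreeze_account), so O(unfreeze_account) either way.
With premise 2, O(unfreeze_account ⊃ ¬lock_door), the K-axiom yields O(¬lock_door).
The contrapositive of premise 4 (O(evacuate ⊃ lock_door)) is O(¬lock_door ⊃ ¬evacuate), and O(¬lock_door) is already established, so O(¬evacuate).
Premise 8, O(declare_conflict ⊃ evacuate), contraposes to O(¬evacuate ⊃ ¬declare_conflict); with O(¬evacuate) we get O(¬declare_conflict).
Premise 10 is O(¬hold_position ⊃ declare_conflict); contrapositively O(¬declare_conflict ⊃ hold_position). Since O(¬declare_conflict) holds, K gives O(hold_position).
With premise 3, O(hold_position ⊃ close_hatch), the K-axiom yields O(close_hatch).
However, F(close_hatch) at premise 5 amounts to O(¬close_hatch).
We now have both O(close_hatch) and O(¬close_hatch) — close_hatch is simultaneously obligatory and forbidden, violating the D-axiom.

Inconsistent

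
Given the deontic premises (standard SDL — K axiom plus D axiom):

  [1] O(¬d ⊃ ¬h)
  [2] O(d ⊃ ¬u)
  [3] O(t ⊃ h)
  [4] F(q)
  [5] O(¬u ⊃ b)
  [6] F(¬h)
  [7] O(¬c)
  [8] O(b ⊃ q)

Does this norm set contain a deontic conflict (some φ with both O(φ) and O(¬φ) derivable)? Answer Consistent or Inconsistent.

Premise 6 is F(¬h), i.e. O(h).
Premise 1 is O(¬d ⊃ ¬h); contrapositively O(h ⊃ d). Since O(h) holds, K gives O(d).
From O(d) and premise 2, O(d ⊃ ¬u), we obtain O(¬u).
From O(¬u) and premise 5, O(¬u ⊃ b), we obtain O(b).
From O(b) and premise 8, O(b ⊃ q), we obtain O(q).
However, F(q) at premise 4 amounts to O(¬q).
We now have both O(q) and O(¬q) — q is simultaneously obligatory and forbidden, violating the D-axiom.

Inconsistent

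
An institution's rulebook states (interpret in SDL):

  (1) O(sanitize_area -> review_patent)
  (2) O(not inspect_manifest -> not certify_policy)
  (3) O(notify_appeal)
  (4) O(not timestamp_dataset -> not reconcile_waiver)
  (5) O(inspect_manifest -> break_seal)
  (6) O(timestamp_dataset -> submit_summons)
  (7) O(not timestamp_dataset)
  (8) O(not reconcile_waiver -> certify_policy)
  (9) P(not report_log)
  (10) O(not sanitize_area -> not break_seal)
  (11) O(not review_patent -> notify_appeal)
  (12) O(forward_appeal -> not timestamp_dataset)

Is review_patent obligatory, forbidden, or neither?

Obligatory

Premise 7 gives O(not timestamp_dataset).
Applying K to premise 4 (O(not timestamp_dataset -> not reconcile_waiver)) and O(not timestamp_dataset) yields O(not reconcile_waiver).
Premise 8 is O(not reconcile_waiver -> certify_policy); since O(not reconcile_waiver), deontic closure gives O(certify_policy).
The contrapositive of premise 2 (O(not inspect_manifest -> not certify_policy)) is O(certify_policy -> inspect_manifest), and O(certify_policy) is already established, so O(inspect_manifest).
Applying K to premise 5 (O(inspect_manifest -> break_seal)) and O(inspect_manifest) yields O(break_seal).
Premise 10 is O(not sanitize_area -> not break_seal); contrapositively O(break_seal -> sanitize_area). Since O(break_seal) holds, K gives O(sanitize_area).
Applying K to premise 1 (O(sanitize_area -> review_patent)) and O(sanitize_area) yields O(review_patent).
Premises 3, 6, 9, 11, 12 do not contribute to this derivation.
Hence review_patent is obligatory.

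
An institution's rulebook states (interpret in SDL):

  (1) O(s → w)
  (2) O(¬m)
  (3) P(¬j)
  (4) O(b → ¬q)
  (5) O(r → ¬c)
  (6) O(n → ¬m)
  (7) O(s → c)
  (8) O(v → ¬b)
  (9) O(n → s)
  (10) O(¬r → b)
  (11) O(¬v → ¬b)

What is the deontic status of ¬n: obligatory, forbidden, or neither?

Premises 8 and 11 cover both cases: O(v → ¬b) and O(¬v → ¬b). Since v ∨ ¬v is a tautology, O(¬b) follows.
Premise 10 is O(¬r → b); contrapositively O(¬b → r). Since O(¬b) holds, K gives O(r).
From O(r) and premise 5, O(r → ¬c), we obtain O(¬c).
Premise 7, O(s → c), contraposes to O(¬c → ¬s); with O(¬c) we get O(¬s).
Premise 9 is O(n → s); contrapositively O(¬s → ¬n). Since O(¬s) holds, K gives O(¬n).
Premises 1, 2, 3, 4, 6 do not contribute to this derivation.
Hence ¬n is obligatory.

Obligatory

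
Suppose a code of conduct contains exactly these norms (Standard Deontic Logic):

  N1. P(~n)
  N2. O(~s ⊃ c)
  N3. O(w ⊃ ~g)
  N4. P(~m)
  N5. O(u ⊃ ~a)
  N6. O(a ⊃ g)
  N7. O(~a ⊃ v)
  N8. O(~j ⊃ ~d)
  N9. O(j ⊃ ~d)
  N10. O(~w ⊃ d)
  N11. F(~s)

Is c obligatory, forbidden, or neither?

Premise 2 is O(~s ⊃ c), but O(~s) is not derivable from the premises, so it does not yield O(c).
No premise or chain of K-axiom applications forces O(c), and none forces O(~c). So c is neither obligatory nor forbidden under these norms.

Neither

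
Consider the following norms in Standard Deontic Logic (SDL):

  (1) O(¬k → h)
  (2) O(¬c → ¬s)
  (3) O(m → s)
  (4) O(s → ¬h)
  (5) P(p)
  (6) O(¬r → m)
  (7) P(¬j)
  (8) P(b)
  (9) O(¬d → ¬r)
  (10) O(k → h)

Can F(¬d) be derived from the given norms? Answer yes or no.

Premises 1 and 10 are O(¬k → h) and O(k → h); every ideal world satisfies ¬k or k, so in either case h holds — hence O(h).
The contrapositive of premise 4 (O(s → ¬h)) is O(h → ¬s), and O(h) is already established, so O(¬s).
The contrapositive of premise 3 (O(m → s)) is O(¬s → ¬m), and O(¬s) is already established, so O(¬m).
The contrapositive of premise 6 (O(¬r → m)) is O(¬m → r), and O(¬m) is already established, so O(r).
Premise 9 is O(¬d → ¬r); contrapositively O(r → d). Since O(r) holds, K gives O(d).
Premises 2, 5, 7, 8 do not contribute to this derivation.
So O(d) holds, i.e. F(¬d). The claim follows.

Yes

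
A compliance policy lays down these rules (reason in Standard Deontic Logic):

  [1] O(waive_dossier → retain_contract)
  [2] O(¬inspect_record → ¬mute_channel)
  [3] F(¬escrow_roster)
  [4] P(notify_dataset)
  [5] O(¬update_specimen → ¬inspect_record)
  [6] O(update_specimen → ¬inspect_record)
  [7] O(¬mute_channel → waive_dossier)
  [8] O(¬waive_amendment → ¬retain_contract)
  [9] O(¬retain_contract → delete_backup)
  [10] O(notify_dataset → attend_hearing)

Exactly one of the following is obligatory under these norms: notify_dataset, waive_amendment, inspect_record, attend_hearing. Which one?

Premises 6 and 5 are O(update_specimen → ¬inspect_record) and O(¬update_specimen → ¬inspect_record); every ideal world satisfies update_specimen or ¬update_specimen, so in either case ¬inspect_record holds — hence O(¬inspect_record).
Applying K to premise 2 (O(¬inspect_record → ¬mute_channel)) and O(¬inspect_record) yields O(¬mute_channel).
Applying K to premise 7 (O(¬mute_channel → waive_dossier)) and O(¬mute_channel) yields O(waive_dossier).
From O(waive_dossier) and premise 1, O(waive_dossier → retain_contract), we obtain O(retain_contract).
The contrapositive of premise 8 (O(¬waive_amendment → ¬retain_contract)) is O(retain_contract → waive_amendment), and O(retain_contract) is already established, so O(waive_amendment).
So O(waive_amendment) holds — waive_amendment is obligatory. None of the other listed options is made obligatory by any chain of premises.

waive_amendment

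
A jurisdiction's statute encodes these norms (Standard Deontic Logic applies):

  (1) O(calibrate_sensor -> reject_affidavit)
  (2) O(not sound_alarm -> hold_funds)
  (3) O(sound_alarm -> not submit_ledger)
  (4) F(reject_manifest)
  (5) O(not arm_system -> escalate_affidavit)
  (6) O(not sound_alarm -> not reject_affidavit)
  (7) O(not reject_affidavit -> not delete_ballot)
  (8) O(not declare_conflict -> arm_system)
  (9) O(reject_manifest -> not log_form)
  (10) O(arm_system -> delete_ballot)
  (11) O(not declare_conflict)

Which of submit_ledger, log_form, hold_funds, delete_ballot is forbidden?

submit_ledger

Premise 11 gives O(not declare_conflict).
Applying K to premise 8 (O(not declare_conflict -> arm_system)) and O(not declare_conflict) yields O(arm_system).
With premise 10, O(arm_system -> delete_ballot), the K-axiom yields O(delete_ballot).
Premise 7, O(not reject_affidavit -> not delete_ballot), contraposes to O(delete_ballot -> reject_affidavit); with O(delete_ballot) we get O(reject_affidavit).
Premise 6 is O(not sound_alarm -> not reject_affidavit); contrapositively O(reject_affidavit -> sound_alarm). Since O(reject_affidavit) holds, K gives O(sound_alarm).
From O(sound_alarm) and premise 3, O(sound_alarm -> not submit_ledger), we obtain O(not submit_ledger).
So O(not submit_ledger) holds, i.e. submit_ledger is forbidden. None of the other listed options is forbidden under the premises.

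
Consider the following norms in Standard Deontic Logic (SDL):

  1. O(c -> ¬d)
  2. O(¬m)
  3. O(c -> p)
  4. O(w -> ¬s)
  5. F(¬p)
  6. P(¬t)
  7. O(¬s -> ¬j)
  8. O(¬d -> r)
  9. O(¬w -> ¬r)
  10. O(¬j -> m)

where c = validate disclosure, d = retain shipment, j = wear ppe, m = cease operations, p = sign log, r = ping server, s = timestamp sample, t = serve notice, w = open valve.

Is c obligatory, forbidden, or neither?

Forbidden

Premise 2 gives O(¬m).
Premise 10 is O(¬j -> m); contrapositively O(¬m -> j). Since O(¬m) holds, K gives O(j).
Premise 7 is O(¬s -> ¬j); contrapositively O(j -> s). Since O(j) holds, K gives O(s).
Premise 4 is O(w -> ¬s); contrapositively O(s -> ¬w). Since O(s) holds, K gives O(¬w).
From O(¬w) and premise 9, O(¬w -> ¬r), we obtain O(¬r).
Premise 8 is O(¬d -> r); contrapositively O(¬r -> d). Since O(¬r) holds, K gives O(d).
Premise 1 is O(c -> ¬d); contrapositively O(d -> ¬c). Since O(d) holds, K gives O(¬c).
Premises 3, 5, 6 do not contribute to this derivation.
Thus O(¬c), which is F(c): c is forbidden.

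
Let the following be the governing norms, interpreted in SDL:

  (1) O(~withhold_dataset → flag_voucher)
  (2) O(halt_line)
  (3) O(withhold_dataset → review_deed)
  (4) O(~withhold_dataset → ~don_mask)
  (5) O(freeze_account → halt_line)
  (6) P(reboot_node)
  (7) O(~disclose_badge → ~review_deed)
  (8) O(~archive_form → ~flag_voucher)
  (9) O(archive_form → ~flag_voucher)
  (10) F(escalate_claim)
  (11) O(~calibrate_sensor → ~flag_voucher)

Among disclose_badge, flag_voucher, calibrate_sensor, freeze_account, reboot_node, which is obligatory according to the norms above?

disclose_badge

Premises 9 and 8 are O(archive_form → ~flag_voucher) and O(~archive_form → ~flag_voucher); every ideal world satisfies archive_form or ~archive_form, so in either case ~flag_voucher holds — hence O(~flag_voucher).
The contrapositive of premise 1 (O(~withhold_dataset → flag_voucher)) is O(~flag_voucher → withhold_dataset), and O(~flag_voucher) is already established, so O(withhold_dataset).
Premise 3 is O(withhold_dataset → review_deed); since O(withhold_dataset), deontic closure gives O(review_deed).
Premise 7 is O(~disclose_badge → ~review_deed); contrapositively O(review_deed → disclose_badge). Since O(review_deed) holds, K gives O(disclose_badge).
So O(disclose_badge) holds — disclose_badge is obligatory. None of the other listed options is made obligatory by any chain of premises.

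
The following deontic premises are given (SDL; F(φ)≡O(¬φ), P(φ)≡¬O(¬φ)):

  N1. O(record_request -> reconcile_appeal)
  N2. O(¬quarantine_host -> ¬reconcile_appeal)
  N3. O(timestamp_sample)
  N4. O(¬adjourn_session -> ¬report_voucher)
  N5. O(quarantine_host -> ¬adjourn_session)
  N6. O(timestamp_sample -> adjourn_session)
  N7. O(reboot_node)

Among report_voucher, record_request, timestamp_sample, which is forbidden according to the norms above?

From premise 3 we have O(timestamp_sample).
From O(timestamp_sample) and premise 6, O(timestamp_sample -> adjourn_session), we obtain O(adjourn_session).
Premise 5, O(quarantine_host -> ¬adjourn_session), contraposes to O(adjourn_session -> ¬quarantine_host); with O(adjourn_session) we get O(¬quarantine_host).
From O(¬quarantine_host) and premise 2, O(¬quarantine_host -> ¬reconcile_appeal), we obtain O(¬reconcile_appeal).
The contrapositive of premise 1 (O(record_request -> reconcile_appeal)) is O(¬reconcile_appeal -> ¬record_request), and O(¬reconcile_appeal) is already established, so O(¬record_request).
So O(¬record_request) holds, i.e. record_request is forbidden. None of the other listed options is forbidden under the premises.

record_request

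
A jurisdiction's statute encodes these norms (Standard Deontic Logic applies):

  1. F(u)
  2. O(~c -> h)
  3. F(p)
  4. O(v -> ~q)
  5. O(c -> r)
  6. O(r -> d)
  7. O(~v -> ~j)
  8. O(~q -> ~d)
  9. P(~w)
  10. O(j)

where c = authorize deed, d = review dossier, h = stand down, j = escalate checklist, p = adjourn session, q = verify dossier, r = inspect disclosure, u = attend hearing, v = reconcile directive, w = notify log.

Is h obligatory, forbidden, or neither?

Obligatory

Premise 10 states O(j) outright.
Premise 7 is O(~v -> ~j); contrapositively O(j -> v). Since O(j) holds, K gives O(v).
From O(v) and premise 4, O(v -> ~q), we obtain O(~q).
With premise 8, O(~q -> ~d), the K-axiom yields O(~d).
Premise 6 is O(r -> d); contrapositively O(~d -> ~r). Since O(~d) holds, K gives O(~r).
The contrapositive of premise 5 (O(c -> r)) is O(~r -> ~c), and O(~r) is already established, so O(~c).
Premise 2 is O(~c -> h); since O(~c), deontic closure gives O(h).
Premises 1, 3, 9 do not contribute to this derivation.
Hence h is obligatory.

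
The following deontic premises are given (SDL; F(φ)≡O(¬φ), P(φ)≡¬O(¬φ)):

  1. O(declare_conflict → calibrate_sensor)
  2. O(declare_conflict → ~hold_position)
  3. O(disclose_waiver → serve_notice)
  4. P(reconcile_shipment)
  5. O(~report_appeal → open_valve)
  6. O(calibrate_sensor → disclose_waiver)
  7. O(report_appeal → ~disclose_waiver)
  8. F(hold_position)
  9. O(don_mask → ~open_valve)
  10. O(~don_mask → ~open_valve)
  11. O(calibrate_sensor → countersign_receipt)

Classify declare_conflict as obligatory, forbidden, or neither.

Premises 9 and 10 cover both cases: O(don_mask → ~open_valve) and O(~don_mask → ~open_valve). Since don_mask ∨ ~don_mask is a tautology, O(~open_valve) follows.
Premise 5, O(~report_appeal → open_valve), contraposes to O(~open_valve → report_appeal); with O(~open_valve) we get O(report_appeal).
With premise 7, O(report_appeal → ~disclose_waiver), the K-axiom yields O(~disclose_waiver).
Premise 6 is O(calibrate_sensor → disclose_waiver); contrapositively O(~disclose_waiver → ~calibrate_sensor). Since O(~disclose_waiver) holds, K gives O(~calibrate_sensor).
Premise 1 is O(declare_conflict → calibrate_sensor); contrapositively O(~calibrate_sensor → ~declare_conflict). Since O(~calibrate_sensor) holds, K gives O(~declare_conflict).
Premises 2, 3, 4, 8, 11 do not contribute to this derivation.
Thus O(~declare_conflict), which is F(declare_conflict): declare_conflict is forbidden.

Forbidden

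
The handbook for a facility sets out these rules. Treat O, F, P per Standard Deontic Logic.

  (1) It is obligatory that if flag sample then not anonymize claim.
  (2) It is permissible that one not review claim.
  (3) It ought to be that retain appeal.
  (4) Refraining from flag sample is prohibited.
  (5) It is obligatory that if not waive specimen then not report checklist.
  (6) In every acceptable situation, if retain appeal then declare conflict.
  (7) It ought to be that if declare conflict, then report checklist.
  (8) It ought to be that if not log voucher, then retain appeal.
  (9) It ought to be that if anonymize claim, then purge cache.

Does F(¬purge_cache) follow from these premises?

No

Premise 9 is O(anonymize_claim → purge_cache), but O(anonymize_claim) is not derivable from the premises, so it does not yield O(purge_cache).
No other premise forces O(purge_cache). An ideal world satisfying every premise can still have ¬purge_cache true, so F(¬purge_cache) is not derivable.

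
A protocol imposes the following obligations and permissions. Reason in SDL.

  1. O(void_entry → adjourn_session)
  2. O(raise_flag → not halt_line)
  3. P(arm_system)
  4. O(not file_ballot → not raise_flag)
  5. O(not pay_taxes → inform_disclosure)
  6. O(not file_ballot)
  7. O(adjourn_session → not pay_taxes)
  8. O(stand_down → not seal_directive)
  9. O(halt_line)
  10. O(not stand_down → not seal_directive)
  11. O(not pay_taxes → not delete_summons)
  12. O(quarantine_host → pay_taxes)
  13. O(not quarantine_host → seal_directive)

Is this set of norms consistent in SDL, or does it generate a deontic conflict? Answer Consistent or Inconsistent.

Consistent

Premise 2 is O(raise_flag → not halt_line), but O(raise_flag) is not derivable from the premises, so it does not yield O(not halt_line).
So O(not halt_line) is not derivable, and the apparent clash with O(halt_line) does not arise.
A world satisfying every obligation exists (e.g. adjourn_session=false, arm_system=false, delete_summons=false, file_ballot=false, halt_line=true, inform_disclosure=false, pay_taxes=true, quarantine_host=true, raise_flag=false, seal_directive=false, stand_down=false, void_entry=false); no atom is both obligatory and forbidden, so the set is consistent.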